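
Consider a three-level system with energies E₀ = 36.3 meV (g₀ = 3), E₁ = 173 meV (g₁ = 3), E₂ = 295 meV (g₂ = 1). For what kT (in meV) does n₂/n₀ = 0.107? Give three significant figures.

n₂/n₀ = (g₂/g₀) exp[−(E₂−E₀)/kT] = 0.107.
⇒ (E₂−E₀)/kT = ln((1/3)/0.107) = ln(3.1153) = 1.1363.
kT = 258.7 meV / 1.1363 = 228 meV.

228 meV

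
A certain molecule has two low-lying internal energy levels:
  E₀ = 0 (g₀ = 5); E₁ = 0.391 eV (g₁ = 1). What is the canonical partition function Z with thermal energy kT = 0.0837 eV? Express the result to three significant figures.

Z = 5.01

Eᵢ/kT = 0, 4.6714.
Z = Σ gᵢe^(−Eᵢ/kT) = 5·e^(−0) + 1·e^(−4.6714) = 5.0000 + 0.0093592 = 5.0094.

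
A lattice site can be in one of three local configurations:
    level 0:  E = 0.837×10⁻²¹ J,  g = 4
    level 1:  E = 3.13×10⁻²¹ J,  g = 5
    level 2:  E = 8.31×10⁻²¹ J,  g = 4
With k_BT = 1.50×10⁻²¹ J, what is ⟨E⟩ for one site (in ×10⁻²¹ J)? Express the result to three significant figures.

1.36 ×10⁻²¹ J

Eᵢ/kT = 0.55800, 2.0867, 5.5400.
Z = Σ gᵢe^(−Eᵢ/kT) = 4·e^(−0.55800) + 5·e^(−2.0867) + 4·e^(−5.5400) = 2.2894 + 0.62048 + 0.015706 = 2.9256.
⟨E⟩ = Σ Eᵢ gᵢe^(−Eᵢ/kT) / Z = (0.837·2.2894 + 3.13·0.62048 + 8.31·0.015706) / 2.9256 = 1.36 ×10⁻²¹ J.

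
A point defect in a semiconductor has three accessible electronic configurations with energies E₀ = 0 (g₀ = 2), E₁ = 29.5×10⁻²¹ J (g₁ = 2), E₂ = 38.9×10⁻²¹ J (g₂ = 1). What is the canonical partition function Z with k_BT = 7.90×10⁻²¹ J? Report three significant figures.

Eᵢ/kT = 0, 3.7342, 4.9241.
Z = Σ gᵢe^(−Eᵢ/kT) = 2·e^(−0) + 2·e^(−3.7342) + 1·e^(−4.9241) = 2.0000 + 0.047785 + 0.0072693 = 2.0551.

Z = 2.06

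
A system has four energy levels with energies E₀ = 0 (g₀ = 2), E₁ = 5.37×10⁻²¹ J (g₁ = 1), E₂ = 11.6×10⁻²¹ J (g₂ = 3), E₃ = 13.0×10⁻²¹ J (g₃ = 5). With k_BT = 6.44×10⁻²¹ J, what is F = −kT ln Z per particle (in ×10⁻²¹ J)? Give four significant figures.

Eᵢ/kT = 0, 0.833851, 1.80124, 2.01863.
Z = Σ gᵢe^(−Eᵢ/kT) = 2·e^(−0) + 1·e^(−0.833851) + 3·e^(−1.80124) + 5·e^(−2.01863) = 2.00000 + 0.434373 + 0.495282 + 0.664187 = 3.59384.
F = −kT ln Z = −6.44 × ln(3.59384) = −6.44 × 1.27922 = -8.238 ×10⁻²¹ J.

-8.238 ×10⁻²¹ J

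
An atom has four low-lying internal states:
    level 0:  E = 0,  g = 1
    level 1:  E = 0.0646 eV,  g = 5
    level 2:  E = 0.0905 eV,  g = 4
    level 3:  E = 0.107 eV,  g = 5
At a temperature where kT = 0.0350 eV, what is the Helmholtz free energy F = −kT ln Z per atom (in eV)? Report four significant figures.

Eᵢ/kT = 0, 1.84571, 2.58571, 3.05714.
Z = Σ gᵢe^(−Eᵢ/kT) = 1·e^(−0) + 5·e^(−1.84571) + 4·e^(−2.58571) + 5·e^(−3.05714) = 1.00000 + 0.789566 + 0.301370 + 0.235110 = 2.32605.
F = −kT ln Z = −0.0350 × ln(2.32605) = −0.0350 × 0.844172 = -0.02955 eV.

-0.02955 eV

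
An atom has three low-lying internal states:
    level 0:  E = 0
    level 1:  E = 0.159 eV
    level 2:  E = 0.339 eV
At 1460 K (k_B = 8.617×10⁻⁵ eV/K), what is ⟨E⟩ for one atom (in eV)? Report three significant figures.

k_BT = 8.617×10⁻⁵ × 1460 K = 0.12581 eV.
Eᵢ/kT = 0, 1.2638, 2.6945.
Z = Σ e^(−Eᵢ/kT) = e^(−0) + e^(−1.2638) + e^(−2.6945) = 1.0000 + 0.28258 + 0.067576 = 1.3502.
⟨E⟩ = Σ Eᵢ e^(−Eᵢ/kT) / Z = (0·1.0000 + 0.159·0.28258 + 0.339·0.067576) / 1.3502 = 0.0502 eV.

0.0502 eV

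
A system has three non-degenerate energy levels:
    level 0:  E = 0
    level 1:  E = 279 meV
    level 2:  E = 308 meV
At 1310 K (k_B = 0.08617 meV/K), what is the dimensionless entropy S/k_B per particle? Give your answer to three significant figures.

k_BT = 0.08617 × 1310 K = 112.88 meV.
Eᵢ/kT = 0, 2.4717, 2.7286.
Z = Σ e^(−Eᵢ/kT) = e^(−0) + e^(−2.4717) + e^(−2.7286) = 1.0000 + 0.084441 + 0.065311 = 1.1498.
⟨E⟩ = Σ EᵢPᵢ = 37.985 meV.
S/k_B = ln Z + ⟨E⟩/kT = ln(1.1498) + 37.985/112.88 = 0.13959 + 0.33651 = 0.476.

0.476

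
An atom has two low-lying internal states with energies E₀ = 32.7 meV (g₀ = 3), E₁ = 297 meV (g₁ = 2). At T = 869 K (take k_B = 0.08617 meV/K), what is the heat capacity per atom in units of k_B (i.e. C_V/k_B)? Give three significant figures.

k_BT = 0.08617 × 869 K = 74.882 meV.
Eᵢ/kT = 0.43669, 3.9662.
Z = Σ gᵢe^(−Eᵢ/kT) = 3·e^(−0.43669) + 2·e^(−3.9662) = 1.9385 + 0.037891 = 1.9764.
⟨E⟩ = 37.767 meV, ⟨E²⟩ = 2739.9 meV².
C_V/k_B = (⟨E²⟩ − ⟨E⟩²)/(kT)² = (2739.9 − 1426.3)/5607.3 = 0.234.

0.234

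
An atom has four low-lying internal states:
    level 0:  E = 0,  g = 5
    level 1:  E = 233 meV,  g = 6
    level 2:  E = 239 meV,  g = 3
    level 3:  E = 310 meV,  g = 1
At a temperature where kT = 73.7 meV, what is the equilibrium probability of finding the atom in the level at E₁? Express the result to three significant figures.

Eᵢ/kT = 0, 3.1615, 3.2429, 4.2062.
Z = Σ gᵢe^(−Eᵢ/kT) = 5·e^(−0) + 6·e^(−3.1615) + 3·e^(−3.2429) + 1·e^(−4.2062) = 5.0000 + 0.25417 + 0.11715 + 0.014903 = 5.3862.
P₁ = g₁ e^(−E₁/kT) / Z = 0.25417/5.3862 = 0.0472.

0.0472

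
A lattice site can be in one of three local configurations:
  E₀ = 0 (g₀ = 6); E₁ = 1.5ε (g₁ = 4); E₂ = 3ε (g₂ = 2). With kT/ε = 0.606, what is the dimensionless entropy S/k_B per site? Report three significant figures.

Eᵢ/kT = 0, 2.4752, 4.9505.
Z = Σ gᵢe^(−Eᵢ/kT) = 6·e^(−0) + 4·e^(−2.4752) + 2·e^(−4.9505) = 6.0000 + 0.33658 + 0.014160 = 6.3507.
⟨E⟩ = Σ EᵢPᵢ = 0.086187 ε.
S/k_B = ln Z + ⟨E⟩/kT = ln(6.3507) + 0.086187/0.606 = 1.8486 + 0.14222 = 1.99.

1.99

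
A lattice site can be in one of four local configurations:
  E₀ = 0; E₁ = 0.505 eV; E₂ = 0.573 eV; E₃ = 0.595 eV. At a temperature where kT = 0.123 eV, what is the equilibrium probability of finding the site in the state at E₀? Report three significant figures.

Eᵢ/kT = 0, 4.1057, 4.6585, 4.8374.
Z = Σ e^(−Eᵢ/kT) = e^(−0) + e^(−4.1057) + e^(−4.6585) + e^(−4.8374) = 1.0000 + 0.016478 + 0.0094807 + 0.0079276 = 1.0339.
P₀ = e^(−E₀/kT) / Z = 1.0000/1.0339 = 0.967.

0.967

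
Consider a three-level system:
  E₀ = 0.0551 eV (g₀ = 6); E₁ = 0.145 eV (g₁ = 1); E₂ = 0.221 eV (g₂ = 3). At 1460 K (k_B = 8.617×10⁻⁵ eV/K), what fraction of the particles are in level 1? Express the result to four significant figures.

0.06712

k_BT = 8.617×10⁻⁵ × 1460 K = 0.125808 eV.
Eᵢ/kT = 0.437969, 1.15255, 1.75665.
Z = Σ gᵢe^(−Eᵢ/kT) = 6·e^(−0.437969) + 1·e^(−1.15255) + 3·e^(−1.75665) = 3.87207 + 0.315830 + 0.517867 = 4.70577.
P₁ = g₁ e^(−E₁/kT) / Z = 0.315830/4.70577 = 0.06712.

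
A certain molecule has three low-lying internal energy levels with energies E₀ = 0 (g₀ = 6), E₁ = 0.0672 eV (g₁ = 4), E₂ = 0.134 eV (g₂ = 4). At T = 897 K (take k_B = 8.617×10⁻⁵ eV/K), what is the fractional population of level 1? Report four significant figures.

k_BT = 8.617×10⁻⁵ × 897 K = 0.0772945 eV.
Eᵢ/kT = 0, 0.869402, 1.73363.
Z = Σ gᵢe^(−Eᵢ/kT) = 6·e^(−0) + 4·e^(−0.869402) + 4·e^(−1.73363) = 6.00000 + 1.67681 + 0.706568 = 8.38338.
P₁ = g₁ e^(−E₁/kT) / Z = 1.67681/8.38338 = 0.2000.

0.2000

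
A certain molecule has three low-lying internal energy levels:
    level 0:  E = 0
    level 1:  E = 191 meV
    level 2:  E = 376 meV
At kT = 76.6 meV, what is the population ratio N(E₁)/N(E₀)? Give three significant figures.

0.0826

n₁/n₀ = exp[−(E₁−E₀)/kT] = exp(−(191 meV)/(76.6 meV)) = exp(-2.4935) = 0.0826.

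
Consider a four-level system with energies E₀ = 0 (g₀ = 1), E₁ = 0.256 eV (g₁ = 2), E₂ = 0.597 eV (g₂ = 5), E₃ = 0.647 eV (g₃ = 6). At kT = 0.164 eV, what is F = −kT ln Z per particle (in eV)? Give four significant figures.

-0.08383 eV

Eᵢ/kT = 0, 1.56098, 3.64024, 3.94512.
Z = Σ gᵢe^(−Eᵢ/kT) = 1·e^(−0) + 2·e^(−1.56098) + 5·e^(−3.64024) + 6·e^(−3.94512) = 1.00000 + 0.419860 + 0.131230 + 0.116093 = 1.66718.
F = −kT ln Z = −0.164 × ln(1.66718) = −0.164 × 0.511134 = -0.08383 eV.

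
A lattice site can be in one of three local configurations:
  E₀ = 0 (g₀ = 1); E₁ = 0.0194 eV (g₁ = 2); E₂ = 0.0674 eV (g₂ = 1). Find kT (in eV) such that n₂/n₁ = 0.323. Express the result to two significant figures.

0.11 eV

n₂/n₁ = (g₂/g₁) exp[−(E₂−E₁)/kT] = 0.323.
⇒ (E₂−E₁)/kT = ln((1/2)/0.323) = ln(1.548) = 0.4370.
kT = 0.0480 eV / 0.4370 = 0.11 eV.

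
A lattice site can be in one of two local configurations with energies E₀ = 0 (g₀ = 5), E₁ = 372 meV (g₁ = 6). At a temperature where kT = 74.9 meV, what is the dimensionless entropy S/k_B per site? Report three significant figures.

Eᵢ/kT = 0, 4.9666.
Z = Σ gᵢe^(−Eᵢ/kT) = 5·e^(−0) + 6·e^(−4.9666) = 5.0000 + 0.041801 = 5.0418.
⟨E⟩ = Σ EᵢPᵢ = 3.0842 meV.
S/k_B = ln Z + ⟨E⟩/kT = ln(5.0418) + 3.0842/74.9 = 1.6178 + 0.041178 = 1.66.

1.66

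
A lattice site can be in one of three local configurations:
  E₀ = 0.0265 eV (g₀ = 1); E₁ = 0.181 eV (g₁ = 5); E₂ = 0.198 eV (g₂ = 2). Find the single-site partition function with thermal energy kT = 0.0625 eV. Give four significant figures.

Eᵢ/kT = 0.424000, 2.89600, 3.16800.
Z = Σ gᵢe^(−Eᵢ/kT) = 1·e^(−0.424000) + 5·e^(−2.89600) + 2·e^(−3.16800) = 0.654424 + 0.276219 + 0.0841754 = 1.01482.

Z = 1.015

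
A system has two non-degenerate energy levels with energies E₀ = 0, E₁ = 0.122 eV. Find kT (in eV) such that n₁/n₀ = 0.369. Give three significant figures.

0.122 eV

n₁/n₀ = exp[−(E₁−E₀)/kT] = 0.369.
⇒ (E₁−E₀)/kT = ln(1/0.369) = ln(2.7100) = 0.99695.
kT = 0.122 eV / 0.99695 = 0.122 eV.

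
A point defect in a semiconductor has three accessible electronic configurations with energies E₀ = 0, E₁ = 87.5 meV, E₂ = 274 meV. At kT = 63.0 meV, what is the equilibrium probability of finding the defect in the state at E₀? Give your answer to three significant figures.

0.792

Eᵢ/kT = 0, 1.3889, 4.3492.
Z = Σ e^(−Eᵢ/kT) = e^(−0) + e^(−1.3889) + e^(−4.3492) = 1.0000 + 0.24935 + 0.012917 = 1.2623.
P₀ = e^(−E₀/kT) / Z = 1.0000/1.2623 = 0.792.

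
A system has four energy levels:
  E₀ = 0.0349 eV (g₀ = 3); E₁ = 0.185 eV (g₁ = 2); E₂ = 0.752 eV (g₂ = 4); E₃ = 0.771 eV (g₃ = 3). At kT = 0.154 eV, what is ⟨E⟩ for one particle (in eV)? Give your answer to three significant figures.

0.0766 eV

Eᵢ/kT = 0.22662, 1.2013, 4.8831, 5.0065.
Z = Σ gᵢe^(−Eᵢ/kT) = 3·e^(−0.22662) + 2·e^(−1.2013) + 4·e^(−4.8831) + 3·e^(−5.0065) = 2.3917 + 0.60161 + 0.030294 + 0.020083 = 3.0437.
⟨E⟩ = Σ Eᵢ gᵢe^(−Eᵢ/kT) / Z = (0.0349·2.3917 + 0.185·0.60161 + 0.752·0.030294 + 0.771·0.020083) / 3.0437 = 0.0766 eV.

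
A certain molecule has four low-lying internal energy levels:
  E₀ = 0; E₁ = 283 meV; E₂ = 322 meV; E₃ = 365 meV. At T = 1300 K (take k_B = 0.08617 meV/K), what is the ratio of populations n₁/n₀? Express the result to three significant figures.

0.0800

k_BT = 0.08617 × 1300 K = 112.02 meV.
n₁/n₀ = exp[−(E₁−E₀)/kT] = exp(−(283 meV)/(112.02 meV)) = exp(-2.5263) = 0.0800.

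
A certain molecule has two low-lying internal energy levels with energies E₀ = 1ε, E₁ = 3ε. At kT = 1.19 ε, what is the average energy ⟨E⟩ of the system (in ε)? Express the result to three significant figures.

1.31 ε

Eᵢ/kT = 0.84034, 2.5210.
Z = Σ e^(−Eᵢ/kT) = e^(−0.84034) + e^(−2.5210) = 0.43156 + 0.080379 = 0.51194.
⟨E⟩ = Σ Eᵢ e^(−Eᵢ/kT) / Z = (1·0.43156 + 3·0.080379) / 0.51194 = 1.31 ε.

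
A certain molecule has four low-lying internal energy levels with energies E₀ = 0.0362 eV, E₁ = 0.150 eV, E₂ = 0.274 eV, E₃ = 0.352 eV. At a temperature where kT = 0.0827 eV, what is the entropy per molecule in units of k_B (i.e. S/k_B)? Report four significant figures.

Eᵢ/kT = 0.437727, 1.81378, 3.31318, 4.25635.
Z = Σ e^(−Eᵢ/kT) = e^(−0.437727) + e^(−1.81378) + e^(−3.31318) + e^(−4.25635) = 0.645502 + 0.163037 + 0.0364002 + 0.0141739 = 0.859113.
⟨E⟩ = Σ EᵢPᵢ = 0.0730819 eV.
S/k_B = ln Z + ⟨E⟩/kT = ln(0.859113) + 0.0730819/0.0827 = -0.151855 + 0.883699 = 0.7318.

0.7318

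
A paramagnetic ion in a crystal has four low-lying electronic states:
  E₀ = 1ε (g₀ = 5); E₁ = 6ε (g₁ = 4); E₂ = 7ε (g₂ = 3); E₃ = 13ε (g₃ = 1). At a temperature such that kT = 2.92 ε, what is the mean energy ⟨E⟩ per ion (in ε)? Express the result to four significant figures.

Eᵢ/kT = 0.342466, 2.05479, 2.39726, 4.45205.
Z = Σ gᵢe^(−Eᵢ/kT) = 5·e^(−0.342466) + 4·e^(−2.05479) + 3·e^(−2.39726) + 1·e^(−4.45205) = 3.55009 + 0.512479 + 0.272901 + 0.0116547 = 4.34712.
⟨E⟩ = Σ Eᵢ gᵢe^(−Eᵢ/kT) / Z = (1·3.55009 + 6·0.512479 + 7·0.272901 + 13·0.0116547) / 4.34712 = 1.998 ε.

1.998 ε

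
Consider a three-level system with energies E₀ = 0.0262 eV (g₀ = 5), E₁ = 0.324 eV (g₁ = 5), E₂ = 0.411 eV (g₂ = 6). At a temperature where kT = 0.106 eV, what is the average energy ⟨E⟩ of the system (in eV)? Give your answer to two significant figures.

Eᵢ/kT = 0.2472, 3.057, 3.877.
Z = Σ gᵢe^(−Eᵢ/kT) = 5·e^(−0.2472) + 5·e^(−3.057) + 6·e^(−3.877) = 3.905 + 0.2351 + 0.1243 = 4.264.
⟨E⟩ = Σ Eᵢ gᵢe^(−Eᵢ/kT) / Z = (0.0262·3.905 + 0.324·0.2351 + 0.411·0.1243) / 4.264 = 0.054 eV.

0.054 eV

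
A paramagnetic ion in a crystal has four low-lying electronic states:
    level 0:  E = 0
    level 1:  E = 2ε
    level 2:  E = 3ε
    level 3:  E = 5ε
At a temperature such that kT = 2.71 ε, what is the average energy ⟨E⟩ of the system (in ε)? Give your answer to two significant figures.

1.4 ε

Eᵢ/kT = 0, 0.7380, 1.107, 1.845.
Z = Σ e^(−Eᵢ/kT) = e^(−0) + e^(−0.7380) + e^(−1.107) + e^(−1.845) = 1.000 + 0.4781 + 0.3305 + 0.1580 = 1.967.
⟨E⟩ = Σ Eᵢ e^(−Eᵢ/kT) / Z = (0·1.000 + 2·0.4781 + 3·0.3305 + 5·0.1580) / 1.967 = 1.4 ε.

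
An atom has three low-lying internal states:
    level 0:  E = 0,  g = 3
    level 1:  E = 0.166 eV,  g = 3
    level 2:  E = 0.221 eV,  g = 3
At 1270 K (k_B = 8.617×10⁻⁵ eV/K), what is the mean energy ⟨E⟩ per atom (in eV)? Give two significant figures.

k_BT = 8.617×10⁻⁵ × 1270 K = 0.1094 eV.
Eᵢ/kT = 0, 1.517, 2.020.
Z = Σ gᵢe^(−Eᵢ/kT) = 3·e^(−0) + 3·e^(−1.517) + 3·e^(−2.020) = 3.000 + 0.6581 + 0.3980 = 4.056.
⟨E⟩ = Σ Eᵢ gᵢe^(−Eᵢ/kT) / Z = (0·3.000 + 0.166·0.6581 + 0.221·0.3980) / 4.056 = 0.049 eV.

0.049 eV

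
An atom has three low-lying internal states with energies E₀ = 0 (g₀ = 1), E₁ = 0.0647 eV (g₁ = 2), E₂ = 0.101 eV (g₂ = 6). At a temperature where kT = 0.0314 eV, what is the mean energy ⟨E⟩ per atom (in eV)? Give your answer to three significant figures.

Eᵢ/kT = 0, 2.0605, 3.2166.
Z = Σ gᵢe^(−Eᵢ/kT) = 1·e^(−0) + 2·e^(−2.0605) + 6·e^(−3.2166) = 1.0000 + 0.25478 + 0.24055 = 1.4953.
⟨E⟩ = Σ Eᵢ gᵢe^(−Eᵢ/kT) / Z = (0·1.0000 + 0.0647·0.25478 + 0.101·0.24055) / 1.4953 = 0.0273 eV.

0.0273 eV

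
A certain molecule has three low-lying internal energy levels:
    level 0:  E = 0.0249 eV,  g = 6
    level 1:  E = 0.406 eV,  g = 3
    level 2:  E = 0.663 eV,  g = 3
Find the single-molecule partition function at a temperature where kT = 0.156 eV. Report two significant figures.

Eᵢ/kT = 0.1596, 2.603, 4.250.
Z = Σ gᵢe^(−Eᵢ/kT) = 6·e^(−0.1596) + 3·e^(−2.603) + 3·e^(−4.250) = 5.115 + 0.2222 + 0.04279 = 5.380.

Z = 5.4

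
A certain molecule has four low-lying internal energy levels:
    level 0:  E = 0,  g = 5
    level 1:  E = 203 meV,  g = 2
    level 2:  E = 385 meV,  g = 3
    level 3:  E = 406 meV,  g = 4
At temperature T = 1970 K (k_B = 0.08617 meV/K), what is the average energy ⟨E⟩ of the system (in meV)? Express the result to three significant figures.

62.2 meV

k_BT = 0.08617 × 1970 K = 169.75 meV.
Eᵢ/kT = 0, 1.1959, 2.2680, 2.3918.
Z = Σ gᵢe^(−Eᵢ/kT) = 5·e^(−0) + 2·e^(−1.1959) + 3·e^(−2.2680) + 4·e^(−2.3918) = 5.0000 + 0.60486 + 0.31056 + 0.36586 = 6.2813.
⟨E⟩ = Σ Eᵢ gᵢe^(−Eᵢ/kT) / Z = (0·5.0000 + 203·0.60486 + 385·0.31056 + 406·0.36586) / 6.2813 = 62.2 meV.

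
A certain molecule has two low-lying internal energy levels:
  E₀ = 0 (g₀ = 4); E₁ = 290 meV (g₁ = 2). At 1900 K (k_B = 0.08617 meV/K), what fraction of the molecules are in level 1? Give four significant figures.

k_BT = 0.08617 × 1900 K = 163.723 meV.
Eᵢ/kT = 0, 1.77128.
Z = Σ gᵢe^(−Eᵢ/kT) = 4·e^(−0) + 2·e^(−1.77128) = 4.00000 + 0.340230 = 4.34023.
P₁ = g₁ e^(−E₁/kT) / Z = 0.340230/4.34023 = 0.07839.

0.07839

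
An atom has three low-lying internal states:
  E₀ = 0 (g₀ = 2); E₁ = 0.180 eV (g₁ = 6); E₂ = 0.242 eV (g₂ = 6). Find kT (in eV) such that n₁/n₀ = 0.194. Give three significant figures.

0.0657 eV

n₁/n₀ = (g₁/g₀) exp[−(E₁−E₀)/kT] = 0.194.
⇒ (E₁−E₀)/kT = ln((6/2)/0.194) = ln(15.464) = 2.7385.
kT = 0.180 eV / 2.7385 = 0.0657 eV.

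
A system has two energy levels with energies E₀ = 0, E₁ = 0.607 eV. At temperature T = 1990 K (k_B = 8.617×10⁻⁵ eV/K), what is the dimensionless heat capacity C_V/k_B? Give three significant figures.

0.343

k_BT = 8.617×10⁻⁵ × 1990 K = 0.17148 eV.
Eᵢ/kT = 0, 3.5398.
Z = Σ e^(−Eᵢ/kT) = e^(−0) + e^(−3.5398) = 1.0000 + 0.029019 = 1.0290.
⟨E⟩ = 0.017118 eV, ⟨E²⟩ = 0.010391 eV².
C_V/k_B = (⟨E²⟩ − ⟨E⟩²)/(kT)² = (0.010391 − 0.00029303)/0.029405 = 0.343.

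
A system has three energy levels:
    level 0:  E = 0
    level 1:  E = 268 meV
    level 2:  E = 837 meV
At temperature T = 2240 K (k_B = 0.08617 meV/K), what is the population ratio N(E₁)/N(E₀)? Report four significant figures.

0.2495

k_BT = 0.08617 × 2240 K = 193.021 meV.
n₁/n₀ = exp[−(E₁−E₀)/kT] = exp(−(268 meV)/(193.021 meV)) = exp(-1.38845) = 0.2495.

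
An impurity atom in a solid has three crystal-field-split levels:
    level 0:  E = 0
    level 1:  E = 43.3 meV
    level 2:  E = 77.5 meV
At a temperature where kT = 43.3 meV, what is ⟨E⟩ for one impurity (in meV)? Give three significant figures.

Eᵢ/kT = 0, 1.0000, 1.7898.
Z = Σ e^(−Eᵢ/kT) = e^(−0) + e^(−1.0000) + e^(−1.7898) = 1.0000 + 0.36788 + 0.16699 = 1.5349.
⟨E⟩ = Σ Eᵢ e^(−Eᵢ/kT) / Z = (0·1.0000 + 43.3·0.36788 + 77.5·0.16699) / 1.5349 = 18.8 meV.

18.8 meV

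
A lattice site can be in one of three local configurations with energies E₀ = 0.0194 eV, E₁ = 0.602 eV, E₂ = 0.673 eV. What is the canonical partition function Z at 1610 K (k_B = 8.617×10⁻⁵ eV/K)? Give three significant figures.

k_BT = 8.617×10⁻⁵ × 1610 K = 0.13873 eV.
Eᵢ/kT = 0.13984, 4.3394, 4.8511.
Z = Σ e^(−Eᵢ/kT) = e^(−0.13984) + e^(−4.3394) + e^(−4.8511) = 0.86950 + 0.013044 + 0.0078198 = 0.89036.

Z = 0.890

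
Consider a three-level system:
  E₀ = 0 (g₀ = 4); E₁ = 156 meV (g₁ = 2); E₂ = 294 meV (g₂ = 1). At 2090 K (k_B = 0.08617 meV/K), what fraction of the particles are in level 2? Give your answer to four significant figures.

k_BT = 0.08617 × 2090 K = 180.095 meV.
Eᵢ/kT = 0, 0.866210, 1.63247.
Z = Σ gᵢe^(−Eᵢ/kT) = 4·e^(−0) + 2·e^(−0.866210) + 1·e^(−1.63247) = 4.00000 + 0.841085 + 0.195446 = 5.03653.
P₂ = g₂ e^(−E₂/kT) / Z = 0.195446/5.03653 = 0.03881.

0.03881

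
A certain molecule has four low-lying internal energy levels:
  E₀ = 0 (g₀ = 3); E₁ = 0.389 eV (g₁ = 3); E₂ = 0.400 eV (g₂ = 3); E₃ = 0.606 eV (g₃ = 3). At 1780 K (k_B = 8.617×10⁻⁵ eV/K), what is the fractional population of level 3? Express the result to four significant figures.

k_BT = 8.617×10⁻⁵ × 1780 K = 0.153383 eV.
Eᵢ/kT = 0, 2.53614, 2.60785, 3.95089.
Z = Σ gᵢe^(−Eᵢ/kT) = 3·e^(−0) + 3·e^(−2.53614) + 3·e^(−2.60785) + 3·e^(−3.95089) = 3.00000 + 0.237514 + 0.221078 + 0.0577127 = 3.51630.
P₃ = g₃ e^(−E₃/kT) / Z = 0.0577127/3.51630 = 0.01641.

0.01641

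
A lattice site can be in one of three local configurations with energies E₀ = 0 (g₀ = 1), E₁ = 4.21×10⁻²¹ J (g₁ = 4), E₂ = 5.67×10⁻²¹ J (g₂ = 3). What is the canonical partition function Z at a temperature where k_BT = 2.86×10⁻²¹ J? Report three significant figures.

Eᵢ/kT = 0, 1.4720, 1.9825.
Z = Σ gᵢe^(−Eᵢ/kT) = 1·e^(−0) + 4·e^(−1.4720) + 3·e^(−1.9825) = 1.0000 + 0.91786 + 0.41317 = 2.3310.

Z = 2.33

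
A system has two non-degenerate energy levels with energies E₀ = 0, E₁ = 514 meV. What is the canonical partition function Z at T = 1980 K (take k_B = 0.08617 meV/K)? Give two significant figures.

k_BT = 0.08617 × 1980 K = 170.6 meV.
Eᵢ/kT = 0, 3.013.
Z = Σ e^(−Eᵢ/kT) = e^(−0) + e^(−3.013) = 1.000 + 0.04914 = 1.049.

Z = 1.0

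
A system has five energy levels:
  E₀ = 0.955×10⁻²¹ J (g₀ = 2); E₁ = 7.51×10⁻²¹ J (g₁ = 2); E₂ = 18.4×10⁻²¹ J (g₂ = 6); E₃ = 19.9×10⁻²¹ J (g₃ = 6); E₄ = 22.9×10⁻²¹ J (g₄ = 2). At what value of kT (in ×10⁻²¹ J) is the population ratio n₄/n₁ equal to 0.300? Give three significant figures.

12.8 ×10⁻²¹ J

n₄/n₁ = (g₄/g₁) exp[−(E₄−E₁)/kT] = 0.300.
⇒ (E₄−E₁)/kT = ln((2/2)/0.300) = ln(3.3333) = 1.2040.
kT = 15.39 ×10⁻²¹ J / 1.2040 = 12.8 ×10⁻²¹ J.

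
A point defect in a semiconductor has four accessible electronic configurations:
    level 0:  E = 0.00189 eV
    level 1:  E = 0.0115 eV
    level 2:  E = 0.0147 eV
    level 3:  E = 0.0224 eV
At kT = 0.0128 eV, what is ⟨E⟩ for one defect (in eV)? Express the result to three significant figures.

0.00844 eV

Eᵢ/kT = 0.14766, 0.89844, 1.1484, 1.7500.
Z = Σ e^(−Eᵢ/kT) = e^(−0.14766) + e^(−0.89844) + e^(−1.1484) + e^(−1.7500) = 0.86272 + 0.40720 + 0.31714 + 0.17377 = 1.7608.
⟨E⟩ = Σ Eᵢ e^(−Eᵢ/kT) / Z = (0.00189·0.86272 + 0.0115·0.40720 + 0.0147·0.31714 + 0.0224·0.17377) / 1.7608 = 0.00844 eV.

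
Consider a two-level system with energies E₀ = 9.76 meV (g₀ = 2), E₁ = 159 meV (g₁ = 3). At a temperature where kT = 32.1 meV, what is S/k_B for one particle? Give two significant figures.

Eᵢ/kT = 0.3040, 4.953.
Z = Σ gᵢe^(−Eᵢ/kT) = 2·e^(−0.3040) + 3·e^(−4.953) = 1.476 + 0.02119 = 1.497.
⟨E⟩ = Σ EᵢPᵢ = 11.87 meV.
S/k_B = ln Z + ⟨E⟩/kT = ln(1.497) + 11.87/32.1 = 0.4035 + 0.3698 = 0.77.

0.77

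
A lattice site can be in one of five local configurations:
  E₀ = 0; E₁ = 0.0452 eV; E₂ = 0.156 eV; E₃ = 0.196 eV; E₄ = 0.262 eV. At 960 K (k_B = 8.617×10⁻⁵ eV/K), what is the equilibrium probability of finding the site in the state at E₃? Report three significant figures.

k_BT = 8.617×10⁻⁵ × 960 K = 0.082723 eV.
Eᵢ/kT = 0, 0.54640, 1.8858, 2.3694, 3.1672.
Z = Σ e^(−Eᵢ/kT) = e^(−0) + e^(−0.54640) + e^(−1.8858) + e^(−2.3694) + e^(−3.1672) = 1.0000 + 0.57903 + 0.15171 + 0.093537 + 0.042121 = 1.8664.
P₃ = e^(−E₃/kT) / Z = 0.093537/1.8664 = 0.0501.

0.0501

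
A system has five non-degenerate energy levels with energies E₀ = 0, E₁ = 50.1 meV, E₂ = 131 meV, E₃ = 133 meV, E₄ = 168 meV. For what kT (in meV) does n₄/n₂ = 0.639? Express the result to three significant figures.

82.6 meV

n₄/n₂ = exp[−(E₄−E₂)/kT] = 0.639.
⇒ (E₄−E₂)/kT = ln(1/0.639) = ln(1.5649) = 0.44782.
kT = 37 meV / 0.44782 = 82.6 meV.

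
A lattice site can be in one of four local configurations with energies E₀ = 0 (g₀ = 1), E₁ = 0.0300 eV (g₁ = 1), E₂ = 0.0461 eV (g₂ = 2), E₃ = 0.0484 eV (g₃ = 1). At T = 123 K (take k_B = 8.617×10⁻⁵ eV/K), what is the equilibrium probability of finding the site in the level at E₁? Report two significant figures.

k_BT = 8.617×10⁻⁵ × 123 K = 0.01060 eV.
Eᵢ/kT = 0, 2.830, 4.349, 4.566.
Z = Σ gᵢe^(−Eᵢ/kT) = 1·e^(−0) + 1·e^(−2.830) + 2·e^(−4.349) + 1·e^(−4.566) = 1.000 + 0.05901 + 0.02584 + 0.01040 = 1.095.
P₁ = g₁ e^(−E₁/kT) / Z = 0.05901/1.095 = 0.054.

0.054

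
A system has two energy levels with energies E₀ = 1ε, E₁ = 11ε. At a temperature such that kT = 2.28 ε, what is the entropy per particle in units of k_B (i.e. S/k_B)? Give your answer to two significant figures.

0.066

Eᵢ/kT = 0.4386, 4.825.
Z = Σ e^(−Eᵢ/kT) = e^(−0.4386) + e^(−4.825) = 0.6449 + 0.008027 = 0.6529.
⟨E⟩ = Σ EᵢPᵢ = 1.123 ε.
S/k_B = ln Z + ⟨E⟩/kT = ln(0.6529) + 1.123/2.28 = -0.4263 + 0.4925 = 0.066.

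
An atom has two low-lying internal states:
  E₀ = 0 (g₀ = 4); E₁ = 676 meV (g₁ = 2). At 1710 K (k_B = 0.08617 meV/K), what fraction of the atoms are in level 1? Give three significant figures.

0.00506

k_BT = 0.08617 × 1710 K = 147.35 meV.
Eᵢ/kT = 0, 4.5877.
Z = Σ gᵢe^(−Eᵢ/kT) = 4·e^(−0) + 2·e^(−4.5877) = 4.0000 + 0.020352 = 4.0204.
P₁ = g₁ e^(−E₁/kT) / Z = 0.020352/4.0204 = 0.00506.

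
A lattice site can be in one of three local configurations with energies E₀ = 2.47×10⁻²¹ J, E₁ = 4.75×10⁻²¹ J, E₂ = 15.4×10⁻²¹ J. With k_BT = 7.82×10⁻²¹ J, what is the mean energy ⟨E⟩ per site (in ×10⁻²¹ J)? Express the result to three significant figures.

4.63 ×10⁻²¹ J

Eᵢ/kT = 0.31586, 0.60742, 1.9693.
Z = Σ e^(−Eᵢ/kT) = e^(−0.31586) + e^(−0.60742) + e^(−1.9693) = 0.72916 + 0.54475 + 0.13955 = 1.4135.
⟨E⟩ = Σ Eᵢ e^(−Eᵢ/kT) / Z = (2.47·0.72916 + 4.75·0.54475 + 15.4·0.13955) / 1.4135 = 4.63 ×10⁻²¹ J.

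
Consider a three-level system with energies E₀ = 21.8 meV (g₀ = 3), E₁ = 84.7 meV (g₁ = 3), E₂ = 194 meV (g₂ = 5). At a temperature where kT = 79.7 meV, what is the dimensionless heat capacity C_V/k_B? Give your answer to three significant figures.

Eᵢ/kT = 0.27353, 1.0627, 2.4341.
Z = Σ gᵢe^(−Eᵢ/kT) = 3·e^(−0.27353) + 3·e^(−1.0627) + 5·e^(−2.4341) = 2.2821 + 1.0366 + 0.43838 = 3.7571.
⟨E⟩ = 59.247 meV, ⟨E²⟩ = 6659.4 meV².
C_V/k_B = (⟨E²⟩ − ⟨E⟩²)/(kT)² = (6659.4 − 3510.2)/6352.1 = 0.496.

0.496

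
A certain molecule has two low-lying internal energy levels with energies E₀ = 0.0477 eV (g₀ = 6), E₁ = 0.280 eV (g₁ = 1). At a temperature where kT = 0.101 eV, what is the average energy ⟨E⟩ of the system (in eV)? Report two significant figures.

Eᵢ/kT = 0.4723, 2.772.
Z = Σ gᵢe^(−Eᵢ/kT) = 6·e^(−0.4723) + 1·e^(−2.772) = 3.741 + 0.06254 = 3.804.
⟨E⟩ = Σ Eᵢ gᵢe^(−Eᵢ/kT) / Z = (0.0477·3.741 + 0.280·0.06254) / 3.804 = 0.052 eV.

0.052 eV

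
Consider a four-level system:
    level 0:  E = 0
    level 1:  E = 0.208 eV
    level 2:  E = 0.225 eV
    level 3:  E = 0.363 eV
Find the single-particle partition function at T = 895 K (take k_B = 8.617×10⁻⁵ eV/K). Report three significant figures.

Z = 1.13

k_BT = 8.617×10⁻⁵ × 895 K = 0.077122 eV.
Eᵢ/kT = 0, 2.6970, 2.9175, 4.7068.
Z = Σ e^(−Eᵢ/kT) = e^(−0) + e^(−2.6970) + e^(−2.9175) + e^(−4.7068) = 1.0000 + 0.067407 + 0.054069 + 0.0090336 = 1.1305.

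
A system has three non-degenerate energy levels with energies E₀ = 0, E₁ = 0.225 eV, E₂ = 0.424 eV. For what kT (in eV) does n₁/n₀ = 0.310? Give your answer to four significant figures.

n₁/n₀ = exp[−(E₁−E₀)/kT] = 0.310.
⇒ (E₁−E₀)/kT = ln(1/0.310) = ln(3.22581) = 1.17118.
kT = 0.225 eV / 1.17118 = 0.1921 eV.

0.1921 eV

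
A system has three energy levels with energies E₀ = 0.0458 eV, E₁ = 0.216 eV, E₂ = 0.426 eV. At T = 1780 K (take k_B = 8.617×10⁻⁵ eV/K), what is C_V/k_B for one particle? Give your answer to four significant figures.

0.4869

k_BT = 8.617×10⁻⁵ × 1780 K = 0.153383 eV.
Eᵢ/kT = 0.298599, 1.40824, 2.77736.
Z = Σ e^(−Eᵢ/kT) = e^(−0.298599) + e^(−1.40824) + e^(−2.77736) = 0.741857 + 0.244573 + 0.0622025 = 1.04863.
⟨E⟩ = 0.108049 eV, ⟨E²⟩ = 0.0231304 eV².
C_V/k_B = (⟨E²⟩ − ⟨E⟩²)/(kT)² = (0.0231304 − 0.0116746)/0.0235263 = 0.4869.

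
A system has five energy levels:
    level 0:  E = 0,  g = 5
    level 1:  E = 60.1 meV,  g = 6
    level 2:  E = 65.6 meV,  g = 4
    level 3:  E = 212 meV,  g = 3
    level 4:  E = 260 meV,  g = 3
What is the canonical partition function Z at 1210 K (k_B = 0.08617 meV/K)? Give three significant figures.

k_BT = 0.08617 × 1210 K = 104.27 meV.
Eᵢ/kT = 0, 0.57639, 0.62914, 2.0332, 2.4935.
Z = Σ gᵢe^(−Eᵢ/kT) = 5·e^(−0) + 6·e^(−0.57639) + 4·e^(−0.62914) + 3·e^(−2.0332) + 3·e^(−2.4935) = 5.0000 + 3.3715 + 2.1322 + 0.39275 + 0.24786 = 11.144.

Z = 11.1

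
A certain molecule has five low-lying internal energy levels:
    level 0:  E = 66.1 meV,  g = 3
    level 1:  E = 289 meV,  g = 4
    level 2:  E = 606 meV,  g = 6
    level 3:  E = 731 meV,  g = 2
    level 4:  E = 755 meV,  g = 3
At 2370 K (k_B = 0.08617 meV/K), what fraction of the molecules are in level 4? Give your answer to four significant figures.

0.02078

k_BT = 0.08617 × 2370 K = 204.223 meV.
Eᵢ/kT = 0.323666, 1.41512, 2.96734, 3.57942, 3.69694.
Z = Σ gᵢe^(−Eᵢ/kT) = 3·e^(−0.323666) + 4·e^(−1.41512) + 6·e^(−2.96734) + 2·e^(−3.57942) + 3·e^(−3.69694) = 2.17048 + 0.971586 + 0.308640 + 0.0557837 + 0.0743979 = 3.58089.
P₄ = g₄ e^(−E₄/kT) / Z = 0.0743979/3.58089 = 0.02078.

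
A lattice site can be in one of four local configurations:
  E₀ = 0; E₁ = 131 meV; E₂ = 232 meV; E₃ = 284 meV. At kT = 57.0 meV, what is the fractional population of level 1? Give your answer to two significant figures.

Eᵢ/kT = 0, 2.298, 4.070, 4.982.
Z = Σ e^(−Eᵢ/kT) = e^(−0) + e^(−2.298) + e^(−4.070) + e^(−4.982) = 1.000 + 0.1005 + 0.01708 + 0.006860 = 1.124.
P₁ = e^(−E₁/kT) / Z = 0.1005/1.124 = 0.089.

0.089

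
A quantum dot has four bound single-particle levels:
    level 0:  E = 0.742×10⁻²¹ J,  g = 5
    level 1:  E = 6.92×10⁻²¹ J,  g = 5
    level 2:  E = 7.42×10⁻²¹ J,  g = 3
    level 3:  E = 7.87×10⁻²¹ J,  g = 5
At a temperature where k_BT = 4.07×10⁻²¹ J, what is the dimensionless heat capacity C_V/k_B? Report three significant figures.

0.594

Eᵢ/kT = 0.18231, 1.7002, 1.8231, 1.9337.
Z = Σ gᵢe^(−Eᵢ/kT) = 5·e^(−0.18231) + 5·e^(−1.7002) + 3·e^(−1.8231) + 5·e^(−1.9337) = 4.1667 + 0.91323 + 0.48457 + 0.72306 = 6.2876.
⟨E⟩ = 2.9737, ⟨E²⟩ = 18.686.
C_V/k_B = (⟨E²⟩ − ⟨E⟩²)/(kT)² = (18.686 − 8.8429)/16.565 = 0.594.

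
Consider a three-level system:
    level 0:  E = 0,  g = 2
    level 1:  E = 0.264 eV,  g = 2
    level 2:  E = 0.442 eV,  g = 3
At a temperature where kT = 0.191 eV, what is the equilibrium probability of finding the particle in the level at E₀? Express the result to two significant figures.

Eᵢ/kT = 0, 1.382, 2.314.
Z = Σ gᵢe^(−Eᵢ/kT) = 2·e^(−0) + 2·e^(−1.382) + 3·e^(−2.314) = 2.000 + 0.5022 + 0.2966 = 2.799.
P₀ = g₀ e^(−E₀/kT) / Z = 2.000/2.799 = 0.71.

0.71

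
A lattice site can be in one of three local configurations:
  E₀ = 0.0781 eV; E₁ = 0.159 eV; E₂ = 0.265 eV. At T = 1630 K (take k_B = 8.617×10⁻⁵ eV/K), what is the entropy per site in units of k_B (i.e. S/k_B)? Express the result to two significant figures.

0.97

k_BT = 8.617×10⁻⁵ × 1630 K = 0.1405 eV.
Eᵢ/kT = 0.5559, 1.132, 1.886.
Z = Σ e^(−Eᵢ/kT) = e^(−0.5559) + e^(−1.132) + e^(−1.886) = 0.5736 + 0.3224 + 0.1517 = 1.048.
⟨E⟩ = Σ EᵢPᵢ = 0.1300 eV.
S/k_B = ln Z + ⟨E⟩/kT = ln(1.048) + 0.1300/0.1405 = 0.04688 + 0.9253 = 0.97.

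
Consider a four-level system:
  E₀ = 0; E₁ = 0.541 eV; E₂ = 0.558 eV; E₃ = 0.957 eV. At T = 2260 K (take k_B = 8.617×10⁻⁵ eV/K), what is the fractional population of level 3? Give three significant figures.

k_BT = 8.617×10⁻⁵ × 2260 K = 0.19474 eV.
Eᵢ/kT = 0, 2.7781, 2.8654, 4.9142.
Z = Σ e^(−Eᵢ/kT) = e^(−0) + e^(−2.7781) + e^(−2.8654) + e^(−4.9142) = 1.0000 + 0.062156 + 0.056960 + 0.0073416 = 1.1265.
P₃ = e^(−E₃/kT) / Z = 0.0073416/1.1265 = 0.00652.

0.00652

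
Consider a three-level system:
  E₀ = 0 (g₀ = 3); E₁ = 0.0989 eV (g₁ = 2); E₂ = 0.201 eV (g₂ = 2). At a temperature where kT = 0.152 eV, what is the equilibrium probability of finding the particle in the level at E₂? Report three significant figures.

0.116

Eᵢ/kT = 0, 0.65066, 1.3224.
Z = Σ gᵢe^(−Eᵢ/kT) = 3·e^(−0) + 2·e^(−0.65066) + 2·e^(−1.3224) = 3.0000 + 1.0434 + 0.53299 = 4.5764.
P₂ = g₂ e^(−E₂/kT) / Z = 0.53299/4.5764 = 0.116.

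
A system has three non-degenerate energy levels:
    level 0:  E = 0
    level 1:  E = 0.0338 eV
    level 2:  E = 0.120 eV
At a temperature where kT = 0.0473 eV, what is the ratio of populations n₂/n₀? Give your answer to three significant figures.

n₂/n₀ = exp[−(E₂−E₀)/kT] = exp(−(0.120 eV)/(0.0473 eV)) = exp(-2.5370) = 0.0791.

0.0791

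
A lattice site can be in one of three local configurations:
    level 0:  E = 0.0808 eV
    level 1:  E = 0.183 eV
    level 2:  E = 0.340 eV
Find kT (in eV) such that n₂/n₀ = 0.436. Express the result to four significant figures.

0.3122 eV

n₂/n₀ = exp[−(E₂−E₀)/kT] = 0.436.
⇒ (E₂−E₀)/kT = ln(1/0.436) = ln(2.29358) = 0.830114.
kT = 0.2592 eV / 0.830114 = 0.3122 eV.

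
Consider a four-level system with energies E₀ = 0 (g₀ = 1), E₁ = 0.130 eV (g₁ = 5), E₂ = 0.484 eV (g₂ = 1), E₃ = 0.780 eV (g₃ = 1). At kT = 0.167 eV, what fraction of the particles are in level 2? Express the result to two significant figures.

0.016

Eᵢ/kT = 0, 0.7784, 2.898, 4.671.
Z = Σ gᵢe^(−Eᵢ/kT) = 1·e^(−0) + 5·e^(−0.7784) + 1·e^(−2.898) + 1·e^(−4.671) = 1.000 + 2.296 + 0.05513 + 0.009363 = 3.360.
P₂ = g₂ e^(−E₂/kT) / Z = 0.05513/3.360 = 0.016.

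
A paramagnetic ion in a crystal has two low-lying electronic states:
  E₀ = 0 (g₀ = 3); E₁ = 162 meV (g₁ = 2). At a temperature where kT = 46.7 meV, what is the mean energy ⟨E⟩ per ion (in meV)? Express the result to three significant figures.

3.30 meV

Eᵢ/kT = 0, 3.4690.
Z = Σ gᵢe^(−Eᵢ/kT) = 3·e^(−0) + 2·e^(−3.4690) = 3.0000 + 0.062296 = 3.0623.
⟨E⟩ = Σ Eᵢ gᵢe^(−Eᵢ/kT) / Z = (0·3.0000 + 162·0.062296) / 3.0623 = 3.30 meV.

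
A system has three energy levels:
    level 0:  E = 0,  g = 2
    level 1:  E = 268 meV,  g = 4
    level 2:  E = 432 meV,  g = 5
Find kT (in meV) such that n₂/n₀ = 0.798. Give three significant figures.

n₂/n₀ = (g₂/g₀) exp[−(E₂−E₀)/kT] = 0.798.
⇒ (E₂−E₀)/kT = ln((5/2)/0.798) = ln(3.1328) = 1.1419.
kT = 432 meV / 1.1419 = 378 meV.

378 meV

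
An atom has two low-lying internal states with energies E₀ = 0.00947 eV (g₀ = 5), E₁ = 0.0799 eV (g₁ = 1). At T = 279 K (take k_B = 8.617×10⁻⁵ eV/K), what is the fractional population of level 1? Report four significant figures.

k_BT = 8.617×10⁻⁵ × 279 K = 0.0240414 eV.
Eᵢ/kT = 0.393904, 3.32343.
Z = Σ gᵢe^(−Eᵢ/kT) = 5·e^(−0.393904) + 1·e^(−3.32343) = 3.37209 + 0.0360290 = 3.40812.
P₁ = g₁ e^(−E₁/kT) / Z = 0.0360290/3.40812 = 0.01057.

0.01057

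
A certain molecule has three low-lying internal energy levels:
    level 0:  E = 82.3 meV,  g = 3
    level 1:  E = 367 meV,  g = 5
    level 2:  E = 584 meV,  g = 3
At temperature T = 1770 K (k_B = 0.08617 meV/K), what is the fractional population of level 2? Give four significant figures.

k_BT = 0.08617 × 1770 K = 152.521 meV.
Eᵢ/kT = 0.539598, 2.40623, 3.82898.
Z = Σ gᵢe^(−Eᵢ/kT) = 3·e^(−0.539598) + 5·e^(−2.40623) + 3·e^(−3.82898) = 1.74895 + 0.450773 + 0.0651953 = 2.26492.
P₂ = g₂ e^(−E₂/kT) / Z = 0.0651953/2.26492 = 0.02878.

0.02878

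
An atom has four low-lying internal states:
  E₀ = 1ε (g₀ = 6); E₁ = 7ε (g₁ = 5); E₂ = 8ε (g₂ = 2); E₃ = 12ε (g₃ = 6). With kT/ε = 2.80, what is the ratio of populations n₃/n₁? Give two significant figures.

n₃/n₁ = (g₃/g₁) exp[−(E₃−E₁)/kT] = (6/5) × exp(−(5ε)/(2.80ε)) = (6/5) × exp(-1.786) = 0.20.

0.20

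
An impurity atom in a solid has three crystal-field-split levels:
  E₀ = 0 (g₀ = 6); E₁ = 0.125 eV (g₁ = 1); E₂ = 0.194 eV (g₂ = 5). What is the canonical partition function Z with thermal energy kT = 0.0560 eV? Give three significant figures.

Eᵢ/kT = 0, 2.2321, 3.4643.
Z = Σ gᵢe^(−Eᵢ/kT) = 6·e^(−0) + 1·e^(−2.2321) + 5·e^(−3.4643) = 6.0000 + 0.10730 + 0.15647 = 6.2638.

Z = 6.26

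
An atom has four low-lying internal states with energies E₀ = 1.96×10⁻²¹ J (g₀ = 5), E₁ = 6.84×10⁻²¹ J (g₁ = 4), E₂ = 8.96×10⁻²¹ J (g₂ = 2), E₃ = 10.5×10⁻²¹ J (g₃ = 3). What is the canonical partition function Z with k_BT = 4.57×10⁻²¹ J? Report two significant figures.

Z = 4.7

Eᵢ/kT = 0.4289, 1.497, 1.961, 2.298.
Z = Σ gᵢe^(−Eᵢ/kT) = 5·e^(−0.4289) + 4·e^(−1.497) + 2·e^(−1.961) + 3·e^(−2.298) = 3.256 + 0.8952 + 0.2814 + 0.3014 = 4.734.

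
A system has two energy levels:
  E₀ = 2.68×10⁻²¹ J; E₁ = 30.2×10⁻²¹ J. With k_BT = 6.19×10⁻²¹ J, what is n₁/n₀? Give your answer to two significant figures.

0.012

n₁/n₀ = exp[−(E₁−E₀)/kT] = exp(−(27.52 ×10⁻²¹ J)/(6.19 ×10⁻²¹ J)) = exp(-4.446) = 0.012.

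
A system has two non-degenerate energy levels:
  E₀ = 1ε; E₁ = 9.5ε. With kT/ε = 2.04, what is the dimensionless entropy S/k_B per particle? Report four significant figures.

Eᵢ/kT = 0.490196, 4.65686.
Z = Σ e^(−Eᵢ/kT) = e^(−0.490196) + e^(−4.65686) = 0.612506 + 0.00949623 = 0.622002.
⟨E⟩ = Σ EᵢPᵢ = 1.12977 ε.
S/k_B = ln Z + ⟨E⟩/kT = ln(0.622002) + 1.12977/2.04 = -0.474812 + 0.553809 = 0.07900.

0.07900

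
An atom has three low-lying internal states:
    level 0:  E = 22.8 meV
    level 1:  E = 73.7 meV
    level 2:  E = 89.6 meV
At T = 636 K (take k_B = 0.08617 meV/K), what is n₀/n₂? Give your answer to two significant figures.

k_BT = 0.08617 × 636 K = 54.80 meV.
n₀/n₂ = exp[−(E₀−E₂)/kT] = exp(−(-66.8 meV)/(54.80 meV)) = exp(1.219) = 3.4.

3.4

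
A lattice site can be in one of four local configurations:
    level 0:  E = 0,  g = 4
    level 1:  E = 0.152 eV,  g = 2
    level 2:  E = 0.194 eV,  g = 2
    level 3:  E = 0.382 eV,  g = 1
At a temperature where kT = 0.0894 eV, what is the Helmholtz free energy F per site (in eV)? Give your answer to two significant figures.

-0.14 eV

Eᵢ/kT = 0, 1.700, 2.170, 4.273.
Z = Σ gᵢe^(−Eᵢ/kT) = 4·e^(−0) + 2·e^(−1.700) + 2·e^(−2.170) + 1·e^(−4.273) = 4.000 + 0.3654 + 0.2284 + 0.01394 = 4.608.
F = −kT ln Z = −0.0894 × ln(4.608) = −0.0894 × 1.528 = -0.14 eV.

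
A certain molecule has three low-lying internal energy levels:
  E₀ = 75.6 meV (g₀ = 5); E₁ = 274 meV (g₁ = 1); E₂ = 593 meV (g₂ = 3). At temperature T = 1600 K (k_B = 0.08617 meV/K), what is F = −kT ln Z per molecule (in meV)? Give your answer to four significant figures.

-154.5 meV

k_BT = 0.08617 × 1600 K = 137.872 meV.
Eᵢ/kT = 0.548335, 1.98735, 4.30109.
Z = Σ gᵢe^(−Eᵢ/kT) = 5·e^(−0.548335) + 1·e^(−1.98735) + 3·e^(−4.30109) = 2.88956 + 0.137058 + 0.0406613 = 3.06728.
F = −kT ln Z = −137.872 × ln(3.06728) = −137.872 × 1.12079 = -154.5 meV.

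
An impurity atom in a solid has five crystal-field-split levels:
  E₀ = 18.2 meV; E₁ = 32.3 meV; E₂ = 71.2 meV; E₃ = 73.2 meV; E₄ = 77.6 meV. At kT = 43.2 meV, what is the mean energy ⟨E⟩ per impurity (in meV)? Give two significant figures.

Eᵢ/kT = 0.4213, 0.7477, 1.648, 1.694, 1.796.
Z = Σ e^(−Eᵢ/kT) = e^(−0.4213) + e^(−0.7477) + e^(−1.648) + e^(−1.694) + e^(−1.796) = 0.6562 + 0.4735 + 0.1924 + 0.1838 + 0.1660 = 1.672.
⟨E⟩ = Σ Eᵢ e^(−Eᵢ/kT) / Z = (18.2·0.6562 + 32.3·0.4735 + 71.2·0.1924 + 73.2·0.1838 + 77.6·0.1660) / 1.672 = 40 meV.

40 meV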